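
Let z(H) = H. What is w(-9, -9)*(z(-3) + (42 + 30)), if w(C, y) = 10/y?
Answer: -230/3 ≈ -76.667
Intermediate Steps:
w(-9, -9)*(z(-3) + (42 + 30)) = (10/(-9))*(-3 + (42 + 30)) = (10*(-1/9))*(-3 + 72) = -10/9*69 = -230/3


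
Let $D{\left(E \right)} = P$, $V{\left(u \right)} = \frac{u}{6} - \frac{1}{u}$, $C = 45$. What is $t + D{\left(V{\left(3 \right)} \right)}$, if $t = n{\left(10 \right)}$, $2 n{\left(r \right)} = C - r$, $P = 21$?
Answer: $\frac{77}{2} \approx 38.5$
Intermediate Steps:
$V{\left(u \right)} = - \frac{1}{u} + \frac{u}{6}$ ($V{\left(u \right)} = u \frac{1}{6} - \frac{1}{u} = \frac{u}{6} - \frac{1}{u} = - \frac{1}{u} + \frac{u}{6}$)
$D{\left(E \right)} = 21$
$n{\left(r \right)} = \frac{45}{2} - \frac{r}{2}$ ($n{\left(r \right)} = \frac{45 - r}{2} = \frac{45}{2} - \frac{r}{2}$)
$t = \frac{35}{2}$ ($t = \frac{45}{2} - 5 = \frac{35}{2} \approx 17.5$)
$t + D{\left(V{\left(3 \right)} \right)} = \frac{35}{2} + 21 = \frac{77}{2}$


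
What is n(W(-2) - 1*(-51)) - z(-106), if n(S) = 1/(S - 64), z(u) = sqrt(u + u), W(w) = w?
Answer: -1/15 - 2*I*sqrt(53) ≈ -0.066667 - 14.56*I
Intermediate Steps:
z(u) = sqrt(2)*sqrt(u) (z(u) = sqrt(2*u) = sqrt(2)*sqrt(u))
n(S) = 1/(-64 + S)
n(W(-2) - 1*(-51)) - z(-106) = 1/(-64 + (-2 - 1*(-51))) - sqrt(2)*sqrt(-106) = 1/(-64 + (-2 + 51)) - sqrt(2)*I*sqrt(106) = 1/(-64 + 49) - 2*I*sqrt(53) = 1/(-15) - 2*I*sqrt(53) = -1/15 - 2*I*sqrt(53)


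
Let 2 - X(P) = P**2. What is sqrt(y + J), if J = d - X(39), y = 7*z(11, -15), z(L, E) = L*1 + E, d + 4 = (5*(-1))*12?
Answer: sqrt(1427) ≈ 37.776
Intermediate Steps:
d = -64 (d = -4 + (5*(-1))*12 = -4 - 5*12 = -4 - 60 = -64)
z(L, E) = E + L (z(L, E) = L + E = E + L)
y = -28 (y = 7*(-15 + 11) = 7*(-4) = -28)
X(P) = 2 - P**2
J = 1455 (J = -64 - (2 - 1*39**2) = -64 - (2 - 1*1521) = -64 - (2 - 1521) = -64 - 1*(-1519) = -64 + 1519 = 1455)
sqrt(y + J) = sqrt(-28 + 1455) = sqrt(1427)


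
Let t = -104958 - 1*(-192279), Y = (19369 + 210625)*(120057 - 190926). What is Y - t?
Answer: -16299532107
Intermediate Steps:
Y = -16299444786 (Y = 229994*(-70869) = -16299444786)
t = 87321 (t = -104958 + 192279 = 87321)
Y - t = -16299444786 - 1*87321 = -16299444786 - 87321 = -16299532107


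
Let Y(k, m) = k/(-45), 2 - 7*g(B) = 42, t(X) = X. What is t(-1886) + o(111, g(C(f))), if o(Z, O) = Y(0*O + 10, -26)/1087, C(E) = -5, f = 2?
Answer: -18450740/9783 ≈ -1886.0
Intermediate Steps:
g(B) = -40/7 (g(B) = 2/7 - ⅐*42 = 2/7 - 6 = -40/7)
Y(k, m) = -k/45 (Y(k, m) = k*(-1/45) = -k/45)
o(Z, O) = -2/9783 (o(Z, O) = -(0*O + 10)/45/1087 = -(0 + 10)/45*(1/1087) = -1/45*10*(1/1087) = -2/9*1/1087 = -2/9783)
t(-1886) + o(111, g(C(f))) = -1886 - 2/9783 = -18450740/9783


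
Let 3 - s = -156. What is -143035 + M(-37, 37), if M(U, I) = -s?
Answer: -143194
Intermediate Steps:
s = 159 (s = 3 - 1*(-156) = 3 + 156 = 159)
M(U, I) = -159 (M(U, I) = -1*159 = -159)
-143035 + M(-37, 37) = -143035 - 159 = -143194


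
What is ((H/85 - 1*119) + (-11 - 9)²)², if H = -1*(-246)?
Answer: 582305161/7225 ≈ 80596.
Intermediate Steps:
H = 246
((H/85 - 1*119) + (-11 - 9)²)² = ((246/85 - 1*119) + (-11 - 9)²)² = ((246*(1/85) - 119) + (-20)²)² = ((246/85 - 119) + 400)² = (-9869/85 + 400)² = (24131/85)² = 582305161/7225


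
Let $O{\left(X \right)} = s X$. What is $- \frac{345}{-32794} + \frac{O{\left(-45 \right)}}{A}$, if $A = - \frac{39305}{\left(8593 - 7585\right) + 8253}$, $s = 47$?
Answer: $\frac{18352860861}{36827662} \approx 498.34$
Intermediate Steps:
$O{\left(X \right)} = 47 X$
$A = - \frac{5615}{1323}$ ($A = - \frac{39305}{1008 + 8253} = - \frac{39305}{9261} = \left(-39305\right) \frac{1}{9261} = - \frac{5615}{1323} \approx -4.2441$)
$- \frac{345}{-32794} + \frac{O{\left(-45 \right)}}{A} = - \frac{345}{-32794} + \frac{47 \left(-45\right)}{- \frac{5615}{1323}} = \left(-345\right) \left(- \frac{1}{32794}\right) - - \frac{559629}{1123} = \frac{345}{32794} + \frac{559629}{1123} = \frac{18352860861}{36827662}$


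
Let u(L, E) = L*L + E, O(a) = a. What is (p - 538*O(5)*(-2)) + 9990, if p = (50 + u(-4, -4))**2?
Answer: 19214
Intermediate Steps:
u(L, E) = E + L**2 (u(L, E) = L**2 + E = E + L**2)
p = 3844 (p = (50 + (-4 + (-4)**2))**2 = (50 + (-4 + 16))**2 = (50 + 12)**2 = 62**2 = 3844)
(p - 538*O(5)*(-2)) + 9990 = (3844 - 2690*(-2)) + 9990 = (3844 - 538*(-10)) + 9990 = (3844 + 5380) + 9990 = 9224 + 9990 = 19214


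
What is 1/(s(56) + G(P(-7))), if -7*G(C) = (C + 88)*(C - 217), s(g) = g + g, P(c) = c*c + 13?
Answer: 7/24034 ≈ 0.00029125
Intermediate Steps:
P(c) = 13 + c² (P(c) = c² + 13 = 13 + c²)
s(g) = 2*g
G(C) = -(-217 + C)*(88 + C)/7 (G(C) = -(C + 88)*(C - 217)/7 = -(88 + C)*(-217 + C)/7 = -(-217 + C)*(88 + C)/7)
1/(s(56) + G(P(-7))) = 1/(2*56 + (2728 - (13 + (-7)²)²/7 + 129*(13 + (-7)²)/7)) = 1/(112 + (2728 - (13 + 49)²/7 + 129*(13 + 49)/7)) = 1/(112 + (2728 - ⅐*62² + (129/7)*62)) = 1/(112 + (2728 - ⅐*3844 + 7998/7)) = 1/(112 + (2728 - 3844/7 + 7998/7)) = 1/(112 + 23250/7) = 1/(24034/7) = 7/24034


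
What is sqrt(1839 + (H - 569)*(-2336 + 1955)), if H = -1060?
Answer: 2*sqrt(155622) ≈ 788.98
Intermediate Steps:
sqrt(1839 + (H - 569)*(-2336 + 1955)) = sqrt(1839 + (-1060 - 569)*(-2336 + 1955)) = sqrt(1839 - 1629*(-381)) = sqrt(1839 + 620649) = sqrt(622488) = 2*sqrt(155622)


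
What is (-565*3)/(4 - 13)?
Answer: 565/3 ≈ 188.33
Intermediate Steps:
(-565*3)/(4 - 13) = -1695/(-9) = -⅑*(-1695) = 565/3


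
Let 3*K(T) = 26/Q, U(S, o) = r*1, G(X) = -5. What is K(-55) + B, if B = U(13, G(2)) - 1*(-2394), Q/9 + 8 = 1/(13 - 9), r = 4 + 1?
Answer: 2007859/837 ≈ 2398.9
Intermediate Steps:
r = 5
Q = -279/4 (Q = -72 + 9/(13 - 9) = -72 + 9/4 = -279/4 ≈ -69.750)
U(S, o) = 5 (U(S, o) = 5*1 = 5)
B = 2399 (B = 5 - 1*(-2394) = 5 + 2394 = 2399)
K(T) = -104/837 (K(T) = (26/(-279/4))/3 = (26*(-4/279))/3 = (⅓)*(-104/279) = -104/837)
K(-55) + B = -104/837 + 2399 = 2007859/837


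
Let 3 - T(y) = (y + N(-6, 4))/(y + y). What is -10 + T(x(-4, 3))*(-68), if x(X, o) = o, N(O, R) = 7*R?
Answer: 412/3 ≈ 137.33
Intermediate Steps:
T(y) = 3 - (28 + y)/(2*y) (T(y) = 3 - (y + 7*4)/(y + y) = 3 - (y + 28)/(2*y) = 3 - (28 + y)*1/(2*y) = 3 - (28 + y)/(2*y))
-10 + T(x(-4, 3))*(-68) = -10 + (5/2 - 14/3)*(-68) = -10 - 13/6*(-68) = -10 + 442/3 = 412/3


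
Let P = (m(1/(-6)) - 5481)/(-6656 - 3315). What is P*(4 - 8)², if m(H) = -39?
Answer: 88320/9971 ≈ 8.8577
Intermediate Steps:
P = 5520/9971 (P = (-39 - 5481)/(-6656 - 3315) = -5520/(-9971) = -5520*(-1/9971) = 5520/9971 ≈ 0.55361)
P*(4 - 8)² = 5520*(4 - 8)²/9971 = (5520/9971)*(-4)² = (5520/9971)*16 = 88320/9971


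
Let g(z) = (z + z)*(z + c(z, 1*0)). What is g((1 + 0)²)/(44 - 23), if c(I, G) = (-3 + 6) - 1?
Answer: 2/7 ≈ 0.28571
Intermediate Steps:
c(I, G) = 2 (c(I, G) = 3 - 1 = 2)
g(z) = 2*z*(2 + z) (g(z) = (z + z)*(z + 2) = (2*z)*(2 + z) = 2*z*(2 + z))
g((1 + 0)²)/(44 - 23) = (2*(1 + 0)²*(2 + (1 + 0)²))/(44 - 23) = (2*1²*(2 + 1²))/21 = (2*1*(2 + 1))*(1/21) = (2*1*3)*(1/21) = 6*(1/21) = 2/7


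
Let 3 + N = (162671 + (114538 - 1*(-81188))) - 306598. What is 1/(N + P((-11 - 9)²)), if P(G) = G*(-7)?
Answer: 1/48996 ≈ 2.0410e-5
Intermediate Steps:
N = 51796 (N = -3 + ((162671 + (114538 - 1*(-81188))) - 306598) = -3 + ((162671 + (114538 + 81188)) - 306598) = -3 + ((162671 + 195726) - 306598) = -3 + (358397 - 306598) = -3 + 51799 = 51796)
P(G) = -7*G
1/(N + P((-11 - 9)²)) = 1/(51796 - 7*(-11 - 9)²) = 1/(51796 - 7*(-20)²) = 1/(51796 - 7*400) = 1/(51796 - 2800) = 1/48996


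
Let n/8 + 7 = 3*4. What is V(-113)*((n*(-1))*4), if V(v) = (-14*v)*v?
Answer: 28602560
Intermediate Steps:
n = 40 (n = -56 + 8*(3*4) = -56 + 8*12 = -56 + 96 = 40)
V(v) = -14*v²
V(-113)*((n*(-1))*4) = (-14*(-113)²)*((40*(-1))*4) = (-14*12769)*(-40*4) = -178766*(-160) = 28602560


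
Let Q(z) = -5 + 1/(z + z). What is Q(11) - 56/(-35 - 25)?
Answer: -1327/330 ≈ -4.0212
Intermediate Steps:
Q(z) = -5 + 1/(2*z)
Q(11) - 56/(-35 - 25) = (-5 + (½)/11) - 56/(-35 - 25) = (-5 + (½)*(1/11)) - 56/(-60) = (-5 + 1/22) - 56*(-1/60) = -109/22 + 14/15 = -1327/330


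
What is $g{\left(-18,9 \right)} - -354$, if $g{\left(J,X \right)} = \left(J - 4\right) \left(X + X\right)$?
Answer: $-42$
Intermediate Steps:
$g{\left(J,X \right)} = 2 X \left(-4 + J\right)$ ($g{\left(J,X \right)} = \left(-4 + J\right) 2 X = 2 X \left(-4 + J\right)$)
$g{\left(-18,9 \right)} - -354 = 2 \cdot 9 \left(-4 - 18\right) - -354 = 2 \cdot 9 \left(-22\right) + 354 = -396 + 354 = -42$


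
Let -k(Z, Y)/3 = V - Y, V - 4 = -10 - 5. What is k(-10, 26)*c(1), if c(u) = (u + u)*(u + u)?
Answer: 444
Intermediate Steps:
V = -11 (V = 4 + (-10 - 5) = 4 - 15 = -11)
k(Z, Y) = 33 + 3*Y (k(Z, Y) = -3*(-11 - Y) = 33 + 3*Y)
c(u) = 4*u² (c(u) = (2*u)*(2*u) = 4*u²)
k(-10, 26)*c(1) = (33 + 3*26)*(4*1²) = (33 + 78)*(4*1) = 111*4 = 444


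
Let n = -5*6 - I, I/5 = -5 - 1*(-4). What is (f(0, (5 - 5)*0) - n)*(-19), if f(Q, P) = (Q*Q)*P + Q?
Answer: -475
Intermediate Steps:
I = -5 (I = 5*(-5 - 1*(-4)) = 5*(-5 + 4) = 5*(-1) = -5)
f(Q, P) = Q + P*Q**2 (f(Q, P) = Q**2*P + Q = P*Q**2 + Q = Q + P*Q**2)
n = -25 (n = -5*6 - 1*(-5) = -30 + 5 = -25)
(f(0, (5 - 5)*0) - n)*(-19) = (0*(1 + ((5 - 5)*0)*0) - 1*(-25))*(-19) = (0*(1 + (0*0)*0) + 25)*(-19) = (0*(1 + 0*0) + 25)*(-19) = (0*(1 + 0) + 25)*(-19) = (0*1 + 25)*(-19) = (0 + 25)*(-19) = 25*(-19) = -475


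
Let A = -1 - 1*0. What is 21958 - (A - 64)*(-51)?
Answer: 18643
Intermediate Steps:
A = -1 (A = -1 + 0 = -1)
21958 - (A - 64)*(-51) = 21958 - (-1 - 64)*(-51) = 21958 - (-65)*(-51) = 21958 - 1*3315 = 21958 - 3315 = 18643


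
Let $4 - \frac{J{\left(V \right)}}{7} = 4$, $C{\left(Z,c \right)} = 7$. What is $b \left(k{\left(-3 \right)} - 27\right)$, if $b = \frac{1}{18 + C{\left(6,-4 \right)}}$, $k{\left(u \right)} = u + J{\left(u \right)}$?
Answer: $- \frac{6}{5} \approx -1.2$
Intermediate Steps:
$J{\left(V \right)} = 0$ ($J{\left(V \right)} = 28 - 28 = 0$)
$k{\left(u \right)} = u$ ($k{\left(u \right)} = u + 0 = u$)
$b = \frac{1}{25}$ ($b = \frac{1}{18 + 7} = \frac{1}{25} \approx 0.04$)
$b \left(k{\left(-3 \right)} - 27\right) = \frac{-3 - 27}{25} = \frac{1}{25} \left(-30\right) = - \frac{6}{5}$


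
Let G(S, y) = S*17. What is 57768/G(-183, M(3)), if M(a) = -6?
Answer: -19256/1037 ≈ -18.569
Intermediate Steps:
G(S, y) = 17*S
57768/G(-183, M(3)) = 57768/((17*(-183))) = 57768/(-3111) = 57768*(-1/3111) = -19256/1037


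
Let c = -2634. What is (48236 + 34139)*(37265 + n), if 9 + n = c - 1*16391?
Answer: 1501778625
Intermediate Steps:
n = -19034 (n = -9 + (-2634 - 1*16391) = -9 + (-2634 - 16391) = -9 - 19025 = -19034)
(48236 + 34139)*(37265 + n) = (48236 + 34139)*(37265 - 19034) = 82375*18231 = 1501778625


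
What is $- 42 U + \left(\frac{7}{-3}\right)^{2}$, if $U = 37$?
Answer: $- \frac{13937}{9} \approx -1548.6$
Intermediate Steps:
$- 42 U + \left(\frac{7}{-3}\right)^{2} = \left(-42\right) 37 + \left(\frac{7}{-3}\right)^{2} = -1554 + \left(7 \left(- \frac{1}{3}\right)\right)^{2} = -1554 + \left(- \frac{7}{3}\right)^{2} = -1554 + \frac{49}{9} = - \frac{13937}{9}$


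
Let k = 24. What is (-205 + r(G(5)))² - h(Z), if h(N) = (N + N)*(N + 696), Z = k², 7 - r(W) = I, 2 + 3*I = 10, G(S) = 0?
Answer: -12825692/9 ≈ -1.4251e+6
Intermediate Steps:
I = 8/3 (I = -⅔ + (⅓)*10 = -⅔ + 10/3 = 8/3 ≈ 2.6667)
r(W) = 13/3 (r(W) = 7 - 1*8/3 = 7 - 8/3 = 13/3)
Z = 576 (Z = 24² = 576)
h(N) = 2*N*(696 + N) (h(N) = (2*N)*(696 + N) = 2*N*(696 + N))
(-205 + r(G(5)))² - h(Z) = (-205 + 13/3)² - 2*576*(696 + 576) = (-602/3)² - 2*576*1272 = 362404/9 - 1*1465344 = 362404/9 - 1465344 = -12825692/9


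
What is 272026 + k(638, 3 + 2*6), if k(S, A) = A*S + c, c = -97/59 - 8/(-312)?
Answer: 647948672/2301 ≈ 2.8159e+5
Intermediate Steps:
c = -3724/2301 (c = -97*1/59 - 8*(-1/312) = -97/59 + 1/39 = -3724/2301 ≈ -1.6184)
k(S, A) = -3724/2301 + A*S (k(S, A) = A*S - 3724/2301 = -3724/2301 + A*S)
272026 + k(638, 3 + 2*6) = 272026 + (-3724/2301 + (3 + 2*6)*638) = 272026 + (-3724/2301 + (3 + 12)*638) = 272026 + (-3724/2301 + 15*638) = 272026 + (-3724/2301 + 9570) = 272026 + 22016846/2301 = 647948672/2301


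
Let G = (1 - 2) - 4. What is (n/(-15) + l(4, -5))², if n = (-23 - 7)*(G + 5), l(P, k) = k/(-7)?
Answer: 25/49 ≈ 0.51020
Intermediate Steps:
G = -5 (G = -1 - 4 = -5)
l(P, k) = -k/7 (l(P, k) = k*(-⅐) = -k/7)
n = 0 (n = (-23 - 7)*(-5 + 5) = -30*0 = 0)
(n/(-15) + l(4, -5))² = (0/(-15) - ⅐*(-5))² = (0*(-1/15) + 5/7)² = (0 + 5/7)² = (5/7)² = 25/49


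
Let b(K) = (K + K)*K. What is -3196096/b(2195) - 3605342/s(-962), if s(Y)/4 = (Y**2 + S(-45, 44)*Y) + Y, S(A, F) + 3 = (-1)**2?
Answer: -895861265827/686684195100 ≈ -1.3046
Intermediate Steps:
S(A, F) = -2 (S(A, F) = -3 + (-1)**2 = -3 + 1 = -2)
b(K) = 2*K**2 (b(K) = (2*K)*K = 2*K**2)
s(Y) = -4*Y + 4*Y**2 (s(Y) = 4*((Y**2 - 2*Y) + Y) = 4*(Y**2 - Y) = -4*Y + 4*Y**2)
-3196096/b(2195) - 3605342/s(-962) = -3196096/(2*2195**2) - 3605342*(-1/(3848*(-1 - 962))) = -3196096/(2*4818025) - 3605342/(4*(-962)*(-963)) = -3196096/9636050 - 3605342/3705624 = -3196096*1/9636050 - 3605342*1/3705624 = -1598048/4818025 - 138667/142524 = -895861265827/686684195100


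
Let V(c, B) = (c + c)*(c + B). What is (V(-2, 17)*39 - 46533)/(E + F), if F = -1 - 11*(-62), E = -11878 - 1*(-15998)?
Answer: -48873/4801 ≈ -10.180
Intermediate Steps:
V(c, B) = 2*c*(B + c) (V(c, B) = (2*c)*(B + c) = 2*c*(B + c))
E = 4120 (E = -11878 + 15998 = 4120)
F = 681 (F = -1 + 682 = 681)
(V(-2, 17)*39 - 46533)/(E + F) = ((2*(-2)*(17 - 2))*39 - 46533)/(4120 + 681) = ((2*(-2)*15)*39 - 46533)/4801 = (-60*39 - 46533)*(1/4801) = (-2340 - 46533)*(1/4801) = -48873*1/4801 = -48873/4801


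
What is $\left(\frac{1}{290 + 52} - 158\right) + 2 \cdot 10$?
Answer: $- \frac{47195}{342} \approx -138.0$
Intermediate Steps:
$\left(\frac{1}{290 + 52} - 158\right) + 2 \cdot 10 = \left(\frac{1}{342} - 158\right) + 20 = - \frac{54035}{342} + 20 = - \frac{47195}{342}$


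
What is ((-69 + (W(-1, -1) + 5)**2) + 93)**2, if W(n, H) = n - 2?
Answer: 784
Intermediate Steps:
W(n, H) = -2 + n
((-69 + (W(-1, -1) + 5)**2) + 93)**2 = ((-69 + ((-2 - 1) + 5)**2) + 93)**2 = ((-69 + (-3 + 5)**2) + 93)**2 = ((-69 + 2**2) + 93)**2 = ((-69 + 4) + 93)**2 = (-65 + 93)**2 = 28**2 = 784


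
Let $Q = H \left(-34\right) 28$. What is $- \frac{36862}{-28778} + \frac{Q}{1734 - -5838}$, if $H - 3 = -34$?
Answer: $\frac{141051925}{27238377} \approx 5.1784$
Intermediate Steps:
$H = -31$ ($H = 3 - 34 = -31$)
$Q = 29512$ ($Q = \left(-31\right) \left(-34\right) 28 = 1054 \cdot 28 = 29512$)
$- \frac{36862}{-28778} + \frac{Q}{1734 - -5838} = - \frac{36862}{-28778} + \frac{29512}{1734 - -5838} = \left(-36862\right) \left(- \frac{1}{28778}\right) + \frac{29512}{1734 + 5838} = \frac{18431}{14389} + \frac{29512}{7572} = \frac{18431}{14389} + 29512 \cdot \frac{1}{7572} = \frac{18431}{14389} + \frac{7378}{1893} = \frac{141051925}{27238377}$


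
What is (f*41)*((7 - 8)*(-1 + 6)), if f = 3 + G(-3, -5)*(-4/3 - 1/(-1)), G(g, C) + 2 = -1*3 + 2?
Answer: -820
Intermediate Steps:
G(g, C) = -3 (G(g, C) = -2 + (-1*3 + 2) = -2 + (-3 + 2) = -2 - 1 = -3)
f = 4 (f = 3 - 3*(-4/3 - 1/(-1)) = 3 - 3*(-4*⅓ - 1*(-1)) = 3 - 3*(-4/3 + 1) = 3 - 3*(-⅓) = 3 + 1 = 4)
(f*41)*((7 - 8)*(-1 + 6)) = (4*41)*((7 - 8)*(-1 + 6)) = 164*(-1*5) = 164*(-5) = -820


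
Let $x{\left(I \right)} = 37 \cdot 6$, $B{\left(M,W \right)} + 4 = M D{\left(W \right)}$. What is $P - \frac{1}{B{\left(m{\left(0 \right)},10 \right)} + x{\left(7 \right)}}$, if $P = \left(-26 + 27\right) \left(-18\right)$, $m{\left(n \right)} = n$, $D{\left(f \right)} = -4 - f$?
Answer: $- \frac{3925}{218} \approx -18.005$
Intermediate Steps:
$B{\left(M,W \right)} = -4 + M \left(-4 - W\right)$
$x{\left(I \right)} = 222$
$P = -18$ ($P = 1 \left(-18\right) = -18$)
$P - \frac{1}{B{\left(m{\left(0 \right)},10 \right)} + x{\left(7 \right)}} = -18 - \frac{1}{\left(-4 - 0 \left(4 + 10\right)\right) + 222} = -18 - \frac{1}{\left(-4 - 0 \cdot 14\right) + 222} = -18 - \frac{1}{\left(-4 + 0\right) + 222} = -18 - \frac{1}{-4 + 222} = -18 - \frac{1}{218} = - \frac{3925}{218}$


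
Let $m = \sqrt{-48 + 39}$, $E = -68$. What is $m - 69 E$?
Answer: $4692 + 3 i \approx 4692.0 + 3.0 i$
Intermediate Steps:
$m = 3 i$ ($m = \sqrt{-9} = 3 i \approx 3.0 i$)
$m - 69 E = 3 i - -4692 = 3 i + 4692 = 4692 + 3 i$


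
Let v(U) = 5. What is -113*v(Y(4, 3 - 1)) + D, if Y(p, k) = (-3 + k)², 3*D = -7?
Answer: -1702/3 ≈ -567.33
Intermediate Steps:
D = -7/3 (D = (⅓)*(-7) = -7/3 ≈ -2.3333)
-113*v(Y(4, 3 - 1)) + D = -113*5 - 7/3 = -565 - 7/3 = -1702/3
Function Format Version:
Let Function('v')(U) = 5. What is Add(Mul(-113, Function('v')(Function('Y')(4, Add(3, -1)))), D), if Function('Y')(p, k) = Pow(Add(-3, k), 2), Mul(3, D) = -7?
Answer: Rational(-1702, 3) ≈ -567.33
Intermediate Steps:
D = Rational(-7, 3) (D = Mul(Rational(1, 3), -7) = Rational(-7, 3) ≈ -2.3333)
Add(Mul(-113, Function('v')(Function('Y')(4, Add(3, -1)))), D) = Add(Mul(-113, 5), Rational(-7, 3)) = Add(-565, Rational(-7, 3)) = Rational(-1702, 3)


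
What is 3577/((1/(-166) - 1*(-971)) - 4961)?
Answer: -593782/662341 ≈ -0.89649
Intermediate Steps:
3577/((1/(-166) - 1*(-971)) - 4961) = 3577/((-1/166 + 971) - 4961) = 3577/(161185/166 - 4961) = 3577/(-662341/166) = 3577*(-166/662341) = -593782/662341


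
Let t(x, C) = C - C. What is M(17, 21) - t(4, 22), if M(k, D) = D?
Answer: 21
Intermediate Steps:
t(x, C) = 0
M(17, 21) - t(4, 22) = 21 - 1*0 = 21 + 0 = 21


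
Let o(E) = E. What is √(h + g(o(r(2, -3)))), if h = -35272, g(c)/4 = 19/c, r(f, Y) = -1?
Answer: 2*I*√8837 ≈ 188.01*I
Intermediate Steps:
g(c) = 76/c (g(c) = 4*(19/c) = 76/c)
√(h + g(o(r(2, -3)))) = √(-35272 + 76/(-1)) = √(-35272 + 76*(-1)) = √(-35272 - 76) = √(-35348) = 2*I*√8837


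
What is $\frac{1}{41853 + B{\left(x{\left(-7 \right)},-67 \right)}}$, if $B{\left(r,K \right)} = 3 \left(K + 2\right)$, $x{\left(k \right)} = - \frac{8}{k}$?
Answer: $\frac{1}{41658} \approx 2.4005 \cdot 10^{-5}$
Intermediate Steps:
$B{\left(r,K \right)} = 6 + 3 K$ ($B{\left(r,K \right)} = 3 \left(2 + K\right) = 6 + 3 K$)
$\frac{1}{41853 + B{\left(x{\left(-7 \right)},-67 \right)}} = \frac{1}{41853 + \left(6 + 3 \left(-67\right)\right)} = \frac{1}{41853 + \left(6 - 201\right)} = \frac{1}{41853 - 195} = \frac{1}{41658}$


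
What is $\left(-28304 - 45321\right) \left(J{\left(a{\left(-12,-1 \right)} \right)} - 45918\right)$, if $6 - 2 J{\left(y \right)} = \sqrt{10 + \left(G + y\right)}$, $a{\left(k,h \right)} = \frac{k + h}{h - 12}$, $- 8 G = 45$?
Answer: $3380491875 + \frac{73625 \sqrt{86}}{8} \approx 3.3806 \cdot 10^{9}$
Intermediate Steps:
$G = - \frac{45}{8}$ ($G = \left(- \frac{1}{8}\right) 45 = - \frac{45}{8} \approx -5.625$)
$a{\left(k,h \right)} = \frac{h + k}{-12 + h}$
$J{\left(y \right)} = 3 - \frac{\sqrt{\frac{35}{8} + y}}{2}$ ($J{\left(y \right)} = 3 - \frac{\sqrt{10 + \left(- \frac{45}{8} + y\right)}}{2} = 3 - \frac{\sqrt{\frac{35}{8} + y}}{2}$)
$\left(-28304 - 45321\right) \left(J{\left(a{\left(-12,-1 \right)} \right)} - 45918\right) = \left(-28304 - 45321\right) \left(\left(3 - \frac{\sqrt{70 + 16 \frac{-1 - 12}{-12 - 1}}}{8}\right) - 45918\right) = - 73625 \left(\left(3 - \frac{\sqrt{70 + 16 \frac{1}{-13} \left(-13\right)}}{8}\right) - 45918\right) = - 73625 \left(\left(3 - \frac{\sqrt{70 + 16 \left(\left(- \frac{1}{13}\right) \left(-13\right)\right)}}{8}\right) - 45918\right) = - 73625 \left(\left(3 - \frac{\sqrt{70 + 16 \cdot 1}}{8}\right) - 45918\right) = - 73625 \left(\left(3 - \frac{\sqrt{70 + 16}}{8}\right) - 45918\right) = - 73625 \left(\left(3 - \frac{\sqrt{86}}{8}\right) - 45918\right) = - 73625 \left(-45915 - \frac{\sqrt{86}}{8}\right) = 3380491875 + \frac{73625 \sqrt{86}}{8}$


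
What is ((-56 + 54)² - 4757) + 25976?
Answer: 21223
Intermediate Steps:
((-56 + 54)² - 4757) + 25976 = ((-2)² - 4757) + 25976 = (4 - 4757) + 25976 = -4753 + 25976 = 21223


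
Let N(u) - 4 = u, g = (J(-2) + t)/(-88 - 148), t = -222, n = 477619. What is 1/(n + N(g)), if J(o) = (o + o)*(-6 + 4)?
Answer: 118/56359621 ≈ 2.0937e-6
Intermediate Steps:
J(o) = -4*o (J(o) = (2*o)*(-2) = -4*o)
g = 107/118 (g = (-4*(-2) - 222)/(-88 - 148) = (8 - 222)/(-236) = -214*(-1/236) = 107/118 ≈ 0.90678)
N(u) = 4 + u
1/(n + N(g)) = 1/(477619 + (4 + 107/118)) = 1/(477619 + 579/118) = 1/(56359621/118) = 118/56359621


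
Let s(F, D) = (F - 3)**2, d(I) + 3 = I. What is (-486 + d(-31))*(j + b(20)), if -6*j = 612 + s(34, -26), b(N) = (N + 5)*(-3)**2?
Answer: 57980/3 ≈ 19327.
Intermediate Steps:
d(I) = -3 + I
b(N) = 45 + 9*N (b(N) = (5 + N)*9 = 45 + 9*N)
s(F, D) = (-3 + F)**2
j = -1573/6 (j = -(612 + (-3 + 34)**2)/6 = -(612 + 31**2)/6 = -(612 + 961)/6 = -1/6*1573 = -1573/6 ≈ -262.17)
(-486 + d(-31))*(j + b(20)) = (-486 + (-3 - 31))*(-1573/6 + (45 + 9*20)) = (-486 - 34)*(-1573/6 + (45 + 180)) = -520*(-1573/6 + 225) = -520*(-223/6) = 57980/3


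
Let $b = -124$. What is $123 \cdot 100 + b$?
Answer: $12176$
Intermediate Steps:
$123 \cdot 100 + b = 123 \cdot 100 - 124 = 12300 - 124 = 12176$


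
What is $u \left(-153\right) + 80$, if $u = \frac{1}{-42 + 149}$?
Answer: $\frac{8407}{107} \approx 78.57$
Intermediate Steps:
$u = \frac{1}{107} \approx 0.0093458$
$u \left(-153\right) + 80 = \frac{1}{107} \left(-153\right) + 80 = - \frac{153}{107} + 80 = \frac{8407}{107}$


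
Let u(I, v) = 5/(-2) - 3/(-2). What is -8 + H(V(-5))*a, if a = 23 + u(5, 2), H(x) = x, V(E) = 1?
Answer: 14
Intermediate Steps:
u(I, v) = -1 (u(I, v) = 5*(-½) - 3*(-½) = -5/2 + 3/2 = -1)
a = 22 (a = 23 - 1 = 22)
-8 + H(V(-5))*a = -8 + 1*22 = -8 + 22 = 14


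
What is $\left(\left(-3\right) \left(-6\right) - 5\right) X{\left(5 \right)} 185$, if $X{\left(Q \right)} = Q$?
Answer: $12025$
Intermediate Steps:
$\left(\left(-3\right) \left(-6\right) - 5\right) X{\left(5 \right)} 185 = \left(\left(-3\right) \left(-6\right) - 5\right) 5 \cdot 185 = \left(18 - 5\right) 5 \cdot 185 = 13 \cdot 5 \cdot 185 = 65 \cdot 185 = 12025$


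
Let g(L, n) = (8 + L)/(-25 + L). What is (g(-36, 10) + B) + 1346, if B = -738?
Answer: 37116/61 ≈ 608.46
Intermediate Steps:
g(L, n) = (8 + L)/(-25 + L)
(g(-36, 10) + B) + 1346 = ((8 - 36)/(-25 - 36) - 738) + 1346 = (-28/(-61) - 738) + 1346 = (-1/61*(-28) - 738) + 1346 = (28/61 - 738) + 1346 = -44990/61 + 1346 = 37116/61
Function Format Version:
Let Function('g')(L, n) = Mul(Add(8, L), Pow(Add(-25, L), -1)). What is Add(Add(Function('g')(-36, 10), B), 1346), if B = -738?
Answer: Rational(37116, 61) ≈ 608.46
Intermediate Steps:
Function('g')(L, n) = Mul(Pow(Add(-25, L), -1), Add(8, L))
Add(Add(Function('g')(-36, 10), B), 1346) = Add(Add(Mul(Pow(Add(-25, -36), -1), Add(8, -36)), -738), 1346) = Add(Add(Mul(Pow(-61, -1), -28), -738), 1346) = Add(Add(Mul(Rational(-1, 61), -28), -738), 1346) = Add(Add(Rational(28, 61), -738), 1346) = Add(Rational(-44990, 61), 1346) = Rational(37116, 61)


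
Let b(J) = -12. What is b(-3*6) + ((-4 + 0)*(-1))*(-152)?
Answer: -620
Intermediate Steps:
b(-3*6) + ((-4 + 0)*(-1))*(-152) = -12 + ((-4 + 0)*(-1))*(-152) = -12 - 4*(-1)*(-152) = -12 + 4*(-152) = -12 - 608 = -620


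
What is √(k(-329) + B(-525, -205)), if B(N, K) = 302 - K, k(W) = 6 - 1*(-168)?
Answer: √681 ≈ 26.096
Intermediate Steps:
k(W) = 174 (k(W) = 6 + 168 = 174)
√(k(-329) + B(-525, -205)) = √(174 + (302 - 1*(-205))) = √(174 + (302 + 205)) = √(174 + 507) = √681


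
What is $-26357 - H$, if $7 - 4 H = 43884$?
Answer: $- \frac{61551}{4} \approx -15388.0$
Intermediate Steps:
$H = - \frac{43877}{4}$ ($H = \frac{7}{4} - 10971 = - \frac{43877}{4} \approx -10969.0$)
$-26357 - H = -26357 - - \frac{43877}{4} = -26357 + \frac{43877}{4} = - \frac{61551}{4}$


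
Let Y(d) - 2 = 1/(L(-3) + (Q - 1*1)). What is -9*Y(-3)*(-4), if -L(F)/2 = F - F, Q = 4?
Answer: 84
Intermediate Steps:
L(F) = 0 (L(F) = -2*(F - F) = -2*0 = 0)
Y(d) = 7/3 (Y(d) = 2 + 1/(0 + (4 - 1*1)) = 2 + 1/(0 + (4 - 1)) = 2 + 1/(0 + 3) = 2 + 1/3 = 7/3)
-9*Y(-3)*(-4) = -9*7/3*(-4) = -21*(-4) = 84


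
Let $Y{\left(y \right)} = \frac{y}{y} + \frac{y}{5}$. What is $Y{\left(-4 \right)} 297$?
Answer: $\frac{297}{5} \approx 59.4$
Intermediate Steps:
$Y{\left(y \right)} = 1 + \frac{y}{5}$ ($Y{\left(y \right)} = 1 + y \frac{1}{5} = 1 + \frac{y}{5}$)
$Y{\left(-4 \right)} 297 = \left(1 + \frac{1}{5} \left(-4\right)\right) 297 = \left(1 - \frac{4}{5}\right) 297 = \frac{1}{5} \cdot 297 = \frac{297}{5}$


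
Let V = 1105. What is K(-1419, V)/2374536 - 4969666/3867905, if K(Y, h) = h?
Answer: -11796376789951/9184479667080 ≈ -1.2844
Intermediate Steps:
K(-1419, V)/2374536 - 4969666/3867905 = 1105/2374536 - 4969666/3867905 = -11796376789951/9184479667080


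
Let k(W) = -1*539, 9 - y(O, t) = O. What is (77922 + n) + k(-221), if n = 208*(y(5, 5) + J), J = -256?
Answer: 24967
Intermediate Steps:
y(O, t) = 9 - O
k(W) = -539
n = -52416 (n = 208*((9 - 1*5) - 256) = 208*((9 - 5) - 256) = 208*(4 - 256) = 208*(-252) = -52416)
(77922 + n) + k(-221) = (77922 - 52416) - 539 = 25506 - 539 = 24967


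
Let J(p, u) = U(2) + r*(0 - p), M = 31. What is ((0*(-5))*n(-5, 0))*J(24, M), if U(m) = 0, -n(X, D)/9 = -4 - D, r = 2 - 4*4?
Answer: 0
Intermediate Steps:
r = -14 (r = 2 - 16 = -14)
n(X, D) = 36 + 9*D (n(X, D) = -9*(-4 - D) = 36 + 9*D)
J(p, u) = 14*p (J(p, u) = 0 - 14*(0 - p) = 0 - (-14)*p = 0 + 14*p = 14*p)
((0*(-5))*n(-5, 0))*J(24, M) = ((0*(-5))*(36 + 9*0))*(14*24) = (0*(36 + 0))*336 = (0*36)*336 = 0*336 = 0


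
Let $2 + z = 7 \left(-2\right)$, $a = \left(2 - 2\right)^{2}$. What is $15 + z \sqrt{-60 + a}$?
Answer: $15 - 32 i \sqrt{15} \approx 15.0 - 123.94 i$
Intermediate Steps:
$a = 0$ ($a = 0^{2} = 0$)
$z = -16$ ($z = -2 + 7 \left(-2\right) = -2 - 14 = -16$)
$15 + z \sqrt{-60 + a} = 15 - 16 \sqrt{-60 + 0} = 15 - 16 \sqrt{-60} = 15 - 16 \cdot 2 i \sqrt{15} = 15 - 32 i \sqrt{15}$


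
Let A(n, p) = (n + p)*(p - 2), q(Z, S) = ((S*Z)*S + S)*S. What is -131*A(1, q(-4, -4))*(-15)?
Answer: 144840150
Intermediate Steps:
q(Z, S) = S*(S + Z*S**2) (q(Z, S) = (Z*S**2 + S)*S = (S + Z*S**2)*S = S*(S + Z*S**2))
A(n, p) = (-2 + p)*(n + p) (A(n, p) = (n + p)*(-2 + p) = (-2 + p)*(n + p))
-131*A(1, q(-4, -4))*(-15) = -131*(((-4)**2*(1 - 4*(-4)))**2 - 2*1 - 2*(-4)**2*(1 - 4*(-4)) + 1*((-4)**2*(1 - 4*(-4))))*(-15) = -131*((16*(1 + 16))**2 - 2 - 32*(1 + 16) + 1*(16*(1 + 16)))*(-15) = -131*((16*17)**2 - 2 - 32*17 + 1*(16*17))*(-15) = -131*(272**2 - 2 - 2*272 + 1*272)*(-15) = -131*(73984 - 2 - 544 + 272)*(-15) = -9656010*(-15) = -131*(-1105650) = 144840150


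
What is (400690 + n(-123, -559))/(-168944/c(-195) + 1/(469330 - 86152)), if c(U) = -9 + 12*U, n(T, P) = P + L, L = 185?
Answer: 120106158566184/21578542127 ≈ 5566.0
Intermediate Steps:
n(T, P) = 185 + P (n(T, P) = P + 185 = 185 + P)
(400690 + n(-123, -559))/(-168944/c(-195) + 1/(469330 - 86152)) = (400690 + (185 - 559))/(-168944/(-9 + 12*(-195)) + 1/(469330 - 86152)) = (400690 - 374)/(-168944/(-9 - 2340) + 1/383178) = 400316/(-168944/(-2349) + 1/383178) = 400316/(-168944*(-1/2349) + 1/383178) = 400316/(168944/2349 + 1/383178) = 400316/(21578542127/300028374) = 400316*(300028374/21578542127) = 120106158566184/21578542127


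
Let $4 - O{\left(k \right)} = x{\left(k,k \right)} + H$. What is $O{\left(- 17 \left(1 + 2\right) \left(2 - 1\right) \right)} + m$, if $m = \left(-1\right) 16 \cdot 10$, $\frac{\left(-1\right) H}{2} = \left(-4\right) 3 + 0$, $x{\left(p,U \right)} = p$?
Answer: $-129$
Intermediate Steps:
$H = 24$ ($H = - 2 \left(\left(-4\right) 3 + 0\right) = - 2 \left(-12 + 0\right) = \left(-2\right) \left(-12\right) = 24$)
$O{\left(k \right)} = -20 - k$ ($O{\left(k \right)} = 4 - \left(k + 24\right) = 4 - \left(24 + k\right) = -20 - k$)
$m = -160$ ($m = \left(-16\right) 10 = -160$)
$O{\left(- 17 \left(1 + 2\right) \left(2 - 1\right) \right)} + m = \left(-20 - - 17 \left(1 + 2\right) \left(2 - 1\right)\right) - 160 = \left(-20 - - 17 \cdot 3 \cdot 1\right) - 160 = \left(-20 - \left(-17\right) 3\right) - 160 = \left(-20 - -51\right) - 160 = \left(-20 + 51\right) - 160 = 31 - 160 = -129$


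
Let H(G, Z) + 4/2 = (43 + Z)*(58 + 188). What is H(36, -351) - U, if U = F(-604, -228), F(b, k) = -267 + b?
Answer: -74899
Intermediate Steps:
H(G, Z) = 10576 + 246*Z (H(G, Z) = -2 + (43 + Z)*(58 + 188) = -2 + (43 + Z)*246 = -2 + (10578 + 246*Z) = 10576 + 246*Z)
U = -871 (U = -267 - 604 = -871)
H(36, -351) - U = (10576 + 246*(-351)) - 1*(-871) = (10576 - 86346) + 871 = -75770 + 871 = -74899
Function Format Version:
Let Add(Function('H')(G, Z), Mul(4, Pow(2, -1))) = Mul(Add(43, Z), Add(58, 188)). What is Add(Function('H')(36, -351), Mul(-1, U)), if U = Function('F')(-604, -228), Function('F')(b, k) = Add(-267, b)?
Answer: -74899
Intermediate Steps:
Function('H')(G, Z) = Add(10576, Mul(246, Z)) (Function('H')(G, Z) = Add(-2, Mul(Add(43, Z), Add(58, 188))) = Add(-2, Mul(Add(43, Z), 246)) = Add(-2, Add(10578, Mul(246, Z))) = Add(10576, Mul(246, Z)))
U = -871 (U = Add(-267, -604) = -871)
Add(Function('H')(36, -351), Mul(-1, U)) = Add(Add(10576, Mul(246, -351)), Mul(-1, -871)) = Add(Add(10576, -86346), 871) = Add(-75770, 871) = -74899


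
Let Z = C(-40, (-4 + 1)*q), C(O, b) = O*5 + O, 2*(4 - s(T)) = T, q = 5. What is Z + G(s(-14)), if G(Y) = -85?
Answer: -325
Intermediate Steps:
s(T) = 4 - T/2
C(O, b) = 6*O (C(O, b) = 5*O + O = 6*O)
Z = -240 (Z = 6*(-40) = -240)
Z + G(s(-14)) = -240 - 85 = -325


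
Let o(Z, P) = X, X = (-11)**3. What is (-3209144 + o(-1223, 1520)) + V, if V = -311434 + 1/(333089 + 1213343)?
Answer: -5446392778687/1546432 ≈ -3.5219e+6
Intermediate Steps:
X = -1331
o(Z, P) = -1331
V = -481611503487/1546432 (V = -311434 + 1/1546432 = -481611503487/1546432 ≈ -3.1143e+5)
(-3209144 + o(-1223, 1520)) + V = (-3209144 - 1331) - 481611503487/1546432 = -3210475 - 481611503487/1546432 = -5446392778687/1546432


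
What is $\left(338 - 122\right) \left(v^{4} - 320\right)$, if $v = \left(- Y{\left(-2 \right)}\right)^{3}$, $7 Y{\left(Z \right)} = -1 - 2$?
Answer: $- \frac{956709656541864}{13841287201} \approx -69120.0$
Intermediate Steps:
$Y{\left(Z \right)} = - \frac{3}{7}$ ($Y{\left(Z \right)} = \frac{-1 - 2}{7} = \frac{1}{7} \left(-3\right) = - \frac{3}{7}$)
$v = \frac{27}{343}$ ($v = \left(\left(-1\right) \left(- \frac{3}{7}\right)\right)^{3} = \left(\frac{3}{7}\right)^{3} = \frac{27}{343} \approx 0.078717$)
$\left(338 - 122\right) \left(v^{4} - 320\right) = \left(338 - 122\right) \left(\left(\frac{27}{343}\right)^{4} - 320\right) = 216 \left(\frac{531441}{13841287201} - 320\right) = 216 \left(- \frac{4429211372879}{13841287201}\right) = - \frac{956709656541864}{13841287201}$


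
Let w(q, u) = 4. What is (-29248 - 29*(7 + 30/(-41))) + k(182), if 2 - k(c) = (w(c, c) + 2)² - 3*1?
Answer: -1207892/41 ≈ -29461.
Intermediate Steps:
k(c) = -31 (k(c) = 2 - ((4 + 2)² - 3*1) = 2 - (6² - 3) = 2 - (36 - 3) = 2 - 1*33 = 2 - 33 = -31)
(-29248 - 29*(7 + 30/(-41))) + k(182) = (-29248 - 29*(7 + 30/(-41))) - 31 = (-29248 - 29*(7 + 30*(-1/41))) - 31 = (-29248 - 29*(7 - 30/41)) - 31 = (-29248 - 29*257/41) - 31 = (-29248 - 7453/41) - 31 = -1206621/41 - 31 = -1207892/41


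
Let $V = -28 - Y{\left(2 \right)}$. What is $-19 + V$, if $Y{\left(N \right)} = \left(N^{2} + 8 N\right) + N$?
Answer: $-69$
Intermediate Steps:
$Y{\left(N \right)} = N^{2} + 9 N$
$V = -50$ ($V = -28 - 2 \left(9 + 2\right) = -28 - 2 \cdot 11 = -28 - 22 = -50$)
$-19 + V = -19 - 50 = -69$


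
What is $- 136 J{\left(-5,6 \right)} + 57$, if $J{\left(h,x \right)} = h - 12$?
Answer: $2369$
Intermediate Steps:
$J{\left(h,x \right)} = -12 + h$
$- 136 J{\left(-5,6 \right)} + 57 = - 136 \left(-12 - 5\right) + 57 = \left(-136\right) \left(-17\right) + 57 = 2312 + 57 = 2369$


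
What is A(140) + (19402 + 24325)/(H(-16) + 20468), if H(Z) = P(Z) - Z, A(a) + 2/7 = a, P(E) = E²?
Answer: 20589809/145180 ≈ 141.82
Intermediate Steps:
A(a) = -2/7 + a
H(Z) = Z² - Z
A(140) + (19402 + 24325)/(H(-16) + 20468) = (-2/7 + 140) + (19402 + 24325)/(-16*(-1 - 16) + 20468) = 978/7 + 43727/(-16*(-17) + 20468) = 978/7 + 43727/(272 + 20468) = 978/7 + 43727/20740 = 20589809/145180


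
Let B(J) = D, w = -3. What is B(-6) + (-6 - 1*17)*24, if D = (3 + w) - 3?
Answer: -555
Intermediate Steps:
D = -3 (D = (3 - 3) - 3 = 0 - 3 = -3)
B(J) = -3
B(-6) + (-6 - 1*17)*24 = -3 + (-6 - 1*17)*24 = -3 + (-6 - 17)*24 = -3 - 23*24 = -3 - 552 = -555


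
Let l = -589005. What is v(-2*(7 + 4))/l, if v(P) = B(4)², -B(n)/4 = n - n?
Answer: 0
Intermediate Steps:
B(n) = 0 (B(n) = -4*(n - n) = -4*0 = 0)
v(P) = 0 (v(P) = 0² = 0)
v(-2*(7 + 4))/l = 0/(-589005) = 0*(-1/589005) = 0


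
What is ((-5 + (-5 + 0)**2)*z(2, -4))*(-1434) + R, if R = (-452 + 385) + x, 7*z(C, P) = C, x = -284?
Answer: -59817/7 ≈ -8545.3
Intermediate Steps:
z(C, P) = C/7
R = -351 (R = (-452 + 385) - 284 = -67 - 284 = -351)
((-5 + (-5 + 0)**2)*z(2, -4))*(-1434) + R = ((-5 + (-5 + 0)**2)*((1/7)*2))*(-1434) - 351 = ((-5 + (-5)**2)*(2/7))*(-1434) - 351 = ((-5 + 25)*(2/7))*(-1434) - 351 = (20*(2/7))*(-1434) - 351 = (40/7)*(-1434) - 351 = -57360/7 - 351 = -59817/7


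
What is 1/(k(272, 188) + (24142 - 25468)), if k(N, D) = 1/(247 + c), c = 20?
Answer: -267/354041 ≈ -0.00075415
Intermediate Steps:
k(N, D) = 1/267 (k(N, D) = 1/(247 + 20) = 1/267)
1/(k(272, 188) + (24142 - 25468)) = 1/(1/267 + (24142 - 25468)) = 1/(1/267 - 1326) = 1/(-354041/267) = -267/354041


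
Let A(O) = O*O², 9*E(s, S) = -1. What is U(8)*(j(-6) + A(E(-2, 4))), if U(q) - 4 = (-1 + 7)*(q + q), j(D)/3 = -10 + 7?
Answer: -656200/729 ≈ -900.14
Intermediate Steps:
E(s, S) = -⅑ (E(s, S) = (⅑)*(-1) = -⅑)
A(O) = O³
j(D) = -9 (j(D) = 3*(-10 + 7) = 3*(-3) = -9)
U(q) = 4 + 12*q (U(q) = 4 + (-1 + 7)*(q + q) = 4 + 6*(2*q) = 4 + 12*q)
U(8)*(j(-6) + A(E(-2, 4))) = (4 + 12*8)*(-9 + (-⅑)³) = (4 + 96)*(-9 - 1/729) = 100*(-6562/729) = -656200/729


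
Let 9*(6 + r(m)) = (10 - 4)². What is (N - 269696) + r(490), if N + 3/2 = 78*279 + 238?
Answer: -495399/2 ≈ -2.4770e+5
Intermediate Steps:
N = 43997/2 (N = -3/2 + (78*279 + 238) = -3/2 + (21762 + 238) = -3/2 + 22000 = 43997/2 ≈ 21999.)
r(m) = -2 (r(m) = -6 + (10 - 4)²/9 = -6 + (⅑)*6² = -6 + (⅑)*36 = -6 + 4 = -2)
(N - 269696) + r(490) = (43997/2 - 269696) - 2 = -495395/2 - 2 = -495399/2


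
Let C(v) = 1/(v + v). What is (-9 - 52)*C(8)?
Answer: -61/16 ≈ -3.8125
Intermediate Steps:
C(v) = 1/(2*v)
(-9 - 52)*C(8) = (-9 - 52)*((½)/8) = -61/(2*8) = -61*1/16 = -61/16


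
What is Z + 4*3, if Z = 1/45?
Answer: 541/45 ≈ 12.022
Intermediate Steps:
Z = 1/45 ≈ 0.022222
Z + 4*3 = 1/45 + 4*3 = 1/45 + 12 = 541/45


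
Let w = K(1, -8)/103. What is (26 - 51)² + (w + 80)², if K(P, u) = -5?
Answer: 74445850/10609 ≈ 7017.2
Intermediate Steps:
w = -5/103 ≈ -0.048544
(26 - 51)² + (w + 80)² = (26 - 51)² + (-5/103 + 80)² = (-25)² + (8235/103)² = 625 + 67815225/10609 = 74445850/10609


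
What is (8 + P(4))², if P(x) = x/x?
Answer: 81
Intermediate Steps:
P(x) = 1
(8 + P(4))² = (8 + 1)² = 9² = 81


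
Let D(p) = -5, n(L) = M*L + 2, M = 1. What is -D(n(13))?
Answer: 5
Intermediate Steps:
n(L) = 2 + L (n(L) = 1*L + 2 = L + 2 = 2 + L)
-D(n(13)) = -1*(-5) = 5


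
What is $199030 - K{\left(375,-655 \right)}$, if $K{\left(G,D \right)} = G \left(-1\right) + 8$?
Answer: $199397$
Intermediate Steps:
$K{\left(G,D \right)} = 8 - G$ ($K{\left(G,D \right)} = - G + 8 = 8 - G$)
$199030 - K{\left(375,-655 \right)} = 199030 - \left(8 - 375\right) = 199030 - -367 = 199030 + 367 = 199397$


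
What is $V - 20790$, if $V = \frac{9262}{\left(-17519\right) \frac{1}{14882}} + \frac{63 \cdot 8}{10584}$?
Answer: $- \frac{10543181455}{367899} \approx -28658.0$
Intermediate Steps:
$V = - \frac{2894561245}{367899}$ ($V = \frac{9262}{\left(-17519\right) \frac{1}{14882}} + 504 \cdot \frac{1}{10584} = \frac{9262}{- \frac{17519}{14882}} + \frac{1}{21} = 9262 \left(- \frac{14882}{17519}\right) + \frac{1}{21} = - \frac{137837084}{17519} + \frac{1}{21} = - \frac{2894561245}{367899} \approx -7867.8$)
$V - 20790 = - \frac{2894561245}{367899} - 20790 = - \frac{10543181455}{367899}$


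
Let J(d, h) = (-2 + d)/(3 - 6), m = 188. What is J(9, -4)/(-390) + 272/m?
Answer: 79889/54990 ≈ 1.4528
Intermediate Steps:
J(d, h) = ⅔ - d/3 (J(d, h) = (-2 + d)/(-3) = (-2 + d)*(-⅓) = ⅔ - d/3)
J(9, -4)/(-390) + 272/m = (⅔ - ⅓*9)/(-390) + 272/188 = (⅔ - 3)*(-1/390) + 272*(1/188) = -7/3*(-1/390) + 68/47 = 7/1170 + 68/47 = 79889/54990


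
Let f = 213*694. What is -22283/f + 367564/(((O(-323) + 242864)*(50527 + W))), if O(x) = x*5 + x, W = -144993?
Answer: -126800040422159/841081884551538 ≈ -0.15076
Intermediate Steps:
O(x) = 6*x (O(x) = 5*x + x = 6*x)
f = 147822
-22283/f + 367564/(((O(-323) + 242864)*(50527 + W))) = -22283/147822 + 367564/(((6*(-323) + 242864)*(50527 - 144993))) = -22283*1/147822 + 367564/(((-1938 + 242864)*(-94466))) = -22283/147822 + 367564/((240926*(-94466))) = -22283/147822 + 367564/(-22759315516) = -22283/147822 + 367564*(-1/22759315516) = -22283/147822 - 91891/5689828879 = -126800040422159/841081884551538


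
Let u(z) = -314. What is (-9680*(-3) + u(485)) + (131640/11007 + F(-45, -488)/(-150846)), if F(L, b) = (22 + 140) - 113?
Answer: 5301712599941/184484658 ≈ 28738.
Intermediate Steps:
F(L, b) = 49 (F(L, b) = 162 - 113 = 49)
(-9680*(-3) + u(485)) + (131640/11007 + F(-45, -488)/(-150846)) = (-9680*(-3) - 314) + (131640/11007 + 49/(-150846)) = (29040 - 314) + (131640*(1/11007) + 49*(-1/150846)) = 28726 + (43880/3669 - 49/150846) = 28726 + 2206314233/184484658 = 5301712599941/184484658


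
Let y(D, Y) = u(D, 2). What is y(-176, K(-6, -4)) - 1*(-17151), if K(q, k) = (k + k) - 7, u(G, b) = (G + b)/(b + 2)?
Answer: 34215/2 ≈ 17108.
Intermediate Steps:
u(G, b) = (G + b)/(2 + b)
K(q, k) = -7 + 2*k (K(q, k) = 2*k - 7 = -7 + 2*k)
y(D, Y) = ½ + D/4 (y(D, Y) = (D + 2)/(2 + 2) = (2 + D)/4 = ½ + D/4)
y(-176, K(-6, -4)) - 1*(-17151) = (½ + (¼)*(-176)) - 1*(-17151) = (½ - 44) + 17151 = -87/2 + 17151 = 34215/2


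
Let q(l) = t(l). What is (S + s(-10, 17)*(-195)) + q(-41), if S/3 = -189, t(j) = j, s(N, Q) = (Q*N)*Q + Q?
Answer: 559627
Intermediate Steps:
s(N, Q) = Q + N*Q**2 (s(N, Q) = (N*Q)*Q + Q = N*Q**2 + Q = Q + N*Q**2)
q(l) = l
S = -567 (S = 3*(-189) = -567)
(S + s(-10, 17)*(-195)) + q(-41) = (-567 + (17*(1 - 10*17))*(-195)) - 41 = (-567 + (17*(1 - 170))*(-195)) - 41 = (-567 + (17*(-169))*(-195)) - 41 = (-567 - 2873*(-195)) - 41 = (-567 + 560235) - 41 = 559668 - 41 = 559627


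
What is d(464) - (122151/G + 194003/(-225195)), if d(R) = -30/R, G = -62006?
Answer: 4481582948933/1619759175720 ≈ 2.7668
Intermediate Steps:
d(464) - (122151/G + 194003/(-225195)) = -30/464 - (122151/(-62006) + 194003/(-225195)) = -30*1/464 - (122151*(-1/62006) + 194003*(-1/225195)) = -15/232 - (-122151/62006 - 194003/225195) = -15/232 - 1*(-39537144463/13963441170) = -15/232 + 39537144463/13963441170 = 4481582948933/1619759175720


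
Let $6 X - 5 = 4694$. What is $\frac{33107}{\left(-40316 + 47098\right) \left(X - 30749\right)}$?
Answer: $- \frac{99321}{609684845} \approx -0.00016291$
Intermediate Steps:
$X = \frac{4699}{6}$ ($X = \frac{5}{6} + \frac{1}{6} \cdot 4694 = \frac{5}{6} + \frac{2347}{3} = \frac{4699}{6} \approx 783.17$)
$\frac{33107}{\left(-40316 + 47098\right) \left(X - 30749\right)} = \frac{33107}{\left(-40316 + 47098\right) \left(\frac{4699}{6} - 30749\right)} = \frac{33107}{6782 \left(- \frac{179795}{6}\right)} = \frac{33107}{- \frac{609684845}{3}} = 33107 \left(- \frac{3}{609684845}\right) = - \frac{99321}{609684845}$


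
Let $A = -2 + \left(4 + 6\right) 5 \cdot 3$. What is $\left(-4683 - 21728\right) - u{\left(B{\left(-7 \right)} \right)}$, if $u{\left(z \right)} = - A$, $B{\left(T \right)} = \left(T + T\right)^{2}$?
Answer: $-26263$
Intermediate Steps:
$B{\left(T \right)} = 4 T^{2}$ ($B{\left(T \right)} = \left(2 T\right)^{2} = 4 T^{2}$)
$A = 148$ ($A = -2 + 10 \cdot 5 \cdot 3 = -2 + 50 \cdot 3 = -2 + 150 = 148$)
$u{\left(z \right)} = -148$ ($u{\left(z \right)} = \left(-1\right) 148 = -148$)
$\left(-4683 - 21728\right) - u{\left(B{\left(-7 \right)} \right)} = \left(-4683 - 21728\right) - -148 = -26411 + 148 = -26263$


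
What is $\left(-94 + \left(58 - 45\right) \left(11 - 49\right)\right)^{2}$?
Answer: $345744$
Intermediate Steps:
$\left(-94 + \left(58 - 45\right) \left(11 - 49\right)\right)^{2} = \left(-94 + 13 \left(-38\right)\right)^{2} = \left(-94 - 494\right)^{2} = \left(-588\right)^{2} = 345744$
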